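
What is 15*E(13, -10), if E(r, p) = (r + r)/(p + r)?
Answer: 130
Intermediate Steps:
E(r, p) = 2*r/(p + r) (E(r, p) = (2*r)/(p + r) = 2*r/(p + r))
15*E(13, -10) = 15*(2*13/(-10 + 13)) = 15*(2*13/3) = 15*(2*13*(⅓)) = 15*(26/3) = 130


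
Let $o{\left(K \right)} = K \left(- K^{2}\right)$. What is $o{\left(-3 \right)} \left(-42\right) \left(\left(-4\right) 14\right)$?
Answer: $63504$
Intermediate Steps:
$o{\left(K \right)} = - K^{3}$
$o{\left(-3 \right)} \left(-42\right) \left(\left(-4\right) 14\right) = - \left(-3\right)^{3} \left(-42\right) \left(\left(-4\right) 14\right) = \left(-1\right) \left(-27\right) \left(-42\right) \left(-56\right) = 27 \left(-42\right) \left(-56\right) = \left(-1134\right) \left(-56\right) = 63504$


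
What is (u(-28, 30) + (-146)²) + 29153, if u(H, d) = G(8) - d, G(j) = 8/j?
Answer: 50440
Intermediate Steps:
u(H, d) = 1 - d (u(H, d) = 8/8 - d = 8*(⅛) - d = 1 - d)
(u(-28, 30) + (-146)²) + 29153 = ((1 - 1*30) + (-146)²) + 29153 = ((1 - 30) + 21316) + 29153 = (-29 + 21316) + 29153 = 21287 + 29153 = 50440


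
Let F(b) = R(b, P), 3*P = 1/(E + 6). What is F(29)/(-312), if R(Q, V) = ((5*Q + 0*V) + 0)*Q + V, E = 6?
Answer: -151381/11232 ≈ -13.478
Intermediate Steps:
P = 1/36 (P = 1/(3*(6 + 6)) = (⅓)/12 = (⅓)*(1/12) = 1/36 ≈ 0.027778)
R(Q, V) = V + 5*Q² (R(Q, V) = ((5*Q + 0) + 0)*Q + V = (5*Q + 0)*Q + V = (5*Q)*Q + V = 5*Q² + V = V + 5*Q²)
F(b) = 1/36 + 5*b²
F(29)/(-312) = (1/36 + 5*29²)/(-312) = (1/36 + 5*841)*(-1/312) = (1/36 + 4205)*(-1/312) = (151381/36)*(-1/312) = -151381/11232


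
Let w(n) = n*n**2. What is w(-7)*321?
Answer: -110103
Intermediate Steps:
w(n) = n**3
w(-7)*321 = (-7)**3*321 = -343*321 = -110103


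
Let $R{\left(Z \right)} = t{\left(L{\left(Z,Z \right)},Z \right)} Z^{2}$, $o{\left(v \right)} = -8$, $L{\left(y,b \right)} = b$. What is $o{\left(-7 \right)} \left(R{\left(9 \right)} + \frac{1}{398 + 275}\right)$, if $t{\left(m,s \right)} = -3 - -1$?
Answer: $\frac{872200}{673} \approx 1296.0$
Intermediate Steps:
$t{\left(m,s \right)} = -2$ ($t{\left(m,s \right)} = -3 + 1 = -2$)
$R{\left(Z \right)} = - 2 Z^{2}$
$o{\left(-7 \right)} \left(R{\left(9 \right)} + \frac{1}{398 + 275}\right) = - 8 \left(- 2 \cdot 9^{2} + \frac{1}{398 + 275}\right) = - 8 \left(\left(-2\right) 81 + \frac{1}{673}\right) = - 8 \left(-162 + \frac{1}{673}\right) = \left(-8\right) \left(- \frac{109025}{673}\right) = \frac{872200}{673}$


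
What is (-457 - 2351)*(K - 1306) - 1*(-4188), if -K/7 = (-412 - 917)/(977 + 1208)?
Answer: 7995964836/2185 ≈ 3.6595e+6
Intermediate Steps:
K = 9303/2185 (K = -7*(-412 - 917)/(977 + 1208) = -(-9303)/2185 = -7*(-1329/2185) = 9303/2185 ≈ 4.2577)
(-457 - 2351)*(K - 1306) - 1*(-4188) = (-457 - 2351)*(9303/2185 - 1306) - 1*(-4188) = -2808*(-2844307/2185) + 4188 = 7986814056/2185 + 4188 = 7995964836/2185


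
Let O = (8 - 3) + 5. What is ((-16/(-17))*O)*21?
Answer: 3360/17 ≈ 197.65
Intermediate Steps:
O = 10 (O = 5 + 5 = 10)
((-16/(-17))*O)*21 = (-16/(-17)*10)*21 = (-16*(-1/17)*10)*21 = ((16/17)*10)*21 = (160/17)*21 = 3360/17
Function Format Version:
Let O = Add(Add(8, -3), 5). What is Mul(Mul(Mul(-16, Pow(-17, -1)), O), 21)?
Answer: Rational(3360, 17) ≈ 197.65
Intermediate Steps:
O = 10 (O = Add(5, 5) = 10)
Mul(Mul(Mul(-16, Pow(-17, -1)), O), 21) = Mul(Mul(Mul(-16, Pow(-17, -1)), 10), 21) = Mul(Mul(Mul(-16, Rational(-1, 17)), 10), 21) = Mul(Mul(Rational(16, 17), 10), 21) = Mul(Rational(160, 17), 21) = Rational(3360, 17)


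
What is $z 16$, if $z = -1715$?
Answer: $-27440$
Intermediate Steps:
$z 16 = \left(-1715\right) 16 = -27440$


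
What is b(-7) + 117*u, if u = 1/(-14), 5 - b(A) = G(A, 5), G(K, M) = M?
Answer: -117/14 ≈ -8.3571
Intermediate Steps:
b(A) = 0 (b(A) = 5 - 1*5 = 5 - 5 = 0)
u = -1/14 ≈ -0.071429
b(-7) + 117*u = 0 + 117*(-1/14) = 0 - 117/14 = -117/14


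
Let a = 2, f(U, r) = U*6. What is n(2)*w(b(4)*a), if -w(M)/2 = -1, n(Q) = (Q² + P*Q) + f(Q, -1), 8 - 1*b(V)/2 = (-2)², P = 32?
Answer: 160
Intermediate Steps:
f(U, r) = 6*U
b(V) = 8 (b(V) = 16 - 2*(-2)² = 16 - 2*4 = 16 - 8 = 8)
n(Q) = Q² + 38*Q (n(Q) = (Q² + 32*Q) + 6*Q = Q² + 38*Q)
w(M) = 2 (w(M) = -2*(-1) = 2)
n(2)*w(b(4)*a) = (2*(38 + 2))*2 = (2*40)*2 = 80*2 = 160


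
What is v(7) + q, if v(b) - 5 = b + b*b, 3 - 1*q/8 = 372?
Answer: -2891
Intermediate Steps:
q = -2952 (q = 24 - 8*372 = 24 - 2976 = -2952)
v(b) = 5 + b + b**2 (v(b) = 5 + (b + b*b) = 5 + (b + b**2) = 5 + b + b**2)
v(7) + q = (5 + 7 + 7**2) - 2952 = (5 + 7 + 49) - 2952 = 61 - 2952 = -2891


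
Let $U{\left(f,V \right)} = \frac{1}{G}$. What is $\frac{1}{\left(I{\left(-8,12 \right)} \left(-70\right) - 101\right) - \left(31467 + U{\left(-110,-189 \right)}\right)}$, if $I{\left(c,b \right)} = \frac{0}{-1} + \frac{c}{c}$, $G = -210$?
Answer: $- \frac{210}{6643979} \approx -3.1608 \cdot 10^{-5}$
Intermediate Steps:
$U{\left(f,V \right)} = - \frac{1}{210}$ ($U{\left(f,V \right)} = \frac{1}{-210} = - \frac{1}{210}$)
$I{\left(c,b \right)} = 1$ ($I{\left(c,b \right)} = 0 \left(-1\right) + 1 = 0 + 1 = 1$)
$\frac{1}{\left(I{\left(-8,12 \right)} \left(-70\right) - 101\right) - \left(31467 + U{\left(-110,-189 \right)}\right)} = \frac{1}{\left(1 \left(-70\right) - 101\right) - \frac{6608069}{210}} = \frac{1}{\left(-70 - 101\right) + \left(-31467 + \frac{1}{210}\right)} = \frac{1}{-171 - \frac{6608069}{210}} = \frac{1}{- \frac{6643979}{210}} = - \frac{210}{6643979}$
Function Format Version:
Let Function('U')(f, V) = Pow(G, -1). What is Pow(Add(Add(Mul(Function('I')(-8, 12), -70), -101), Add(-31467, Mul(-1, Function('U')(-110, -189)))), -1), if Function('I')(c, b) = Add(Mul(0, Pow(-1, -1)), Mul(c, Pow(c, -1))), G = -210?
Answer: Rational(-210, 6643979) ≈ -3.1608e-5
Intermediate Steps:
Function('U')(f, V) = Rational(-1, 210) (Function('U')(f, V) = Pow(-210, -1) = Rational(-1, 210))
Function('I')(c, b) = 1 (Function('I')(c, b) = Add(Mul(0, -1), 1) = Add(0, 1) = 1)
Pow(Add(Add(Mul(Function('I')(-8, 12), -70), -101), Add(-31467, Mul(-1, Function('U')(-110, -189)))), -1) = Pow(Add(Add(Mul(1, -70), -101), Add(-31467, Mul(-1, Rational(-1, 210)))), -1) = Pow(Add(Add(-70, -101), Add(-31467, Rational(1, 210))), -1) = Pow(Add(-171, Rational(-6608069, 210)), -1) = Pow(Rational(-6643979, 210), -1) = Rational(-210, 6643979)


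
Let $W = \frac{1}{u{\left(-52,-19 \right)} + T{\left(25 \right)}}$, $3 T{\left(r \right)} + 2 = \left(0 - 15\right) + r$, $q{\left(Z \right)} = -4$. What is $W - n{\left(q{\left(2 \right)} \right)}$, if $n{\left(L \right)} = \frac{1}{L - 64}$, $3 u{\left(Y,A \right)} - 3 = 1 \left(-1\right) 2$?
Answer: $\frac{71}{204} \approx 0.34804$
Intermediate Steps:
$u{\left(Y,A \right)} = \frac{1}{3}$ ($u{\left(Y,A \right)} = 1 + \frac{1 \left(-1\right) 2}{3} = 1 + \frac{\left(-1\right) 2}{3} = 1 + \frac{1}{3} \left(-2\right) = 1 - \frac{2}{3} = \frac{1}{3}$)
$n{\left(L \right)} = \frac{1}{-64 + L}$
$T{\left(r \right)} = - \frac{17}{3} + \frac{r}{3}$ ($T{\left(r \right)} = - \frac{2}{3} + \frac{\left(0 - 15\right) + r}{3} = - \frac{2}{3} + \frac{-15 + r}{3} = - \frac{2}{3} + \left(-5 + \frac{r}{3}\right) = - \frac{17}{3} + \frac{r}{3}$)
$W = \frac{1}{3}$ ($W = \frac{1}{\frac{1}{3} + \left(- \frac{17}{3} + \frac{1}{3} \cdot 25\right)} = \frac{1}{\frac{1}{3} + \left(- \frac{17}{3} + \frac{25}{3}\right)} = \frac{1}{\frac{1}{3} + \frac{8}{3}} = \frac{1}{3} \approx 0.33333$)
$W - n{\left(q{\left(2 \right)} \right)} = \frac{1}{3} - \frac{1}{-64 - 4} = \frac{1}{3} - \frac{1}{-68} = \frac{1}{3} - - \frac{1}{68} = \frac{1}{3} + \frac{1}{68} = \frac{71}{204}$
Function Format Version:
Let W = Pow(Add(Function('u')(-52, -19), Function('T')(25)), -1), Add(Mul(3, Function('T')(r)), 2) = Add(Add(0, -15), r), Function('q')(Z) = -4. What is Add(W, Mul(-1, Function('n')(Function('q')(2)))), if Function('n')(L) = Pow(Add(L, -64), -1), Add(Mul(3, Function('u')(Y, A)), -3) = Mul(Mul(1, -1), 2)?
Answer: Rational(71, 204) ≈ 0.34804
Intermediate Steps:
Function('u')(Y, A) = Rational(1, 3) (Function('u')(Y, A) = Add(1, Mul(Rational(1, 3), Mul(Mul(1, -1), 2))) = Add(1, Mul(Rational(1, 3), Mul(-1, 2))) = Add(1, Mul(Rational(1, 3), -2)) = Add(1, Rational(-2, 3)) = Rational(1, 3))
Function('n')(L) = Pow(Add(-64, L), -1)
Function('T')(r) = Add(Rational(-17, 3), Mul(Rational(1, 3), r)) (Function('T')(r) = Add(Rational(-2, 3), Mul(Rational(1, 3), Add(Add(0, -15), r))) = Add(Rational(-2, 3), Mul(Rational(1, 3), Add(-15, r))) = Add(Rational(-2, 3), Add(-5, Mul(Rational(1, 3), r))) = Add(Rational(-17, 3), Mul(Rational(1, 3), r)))
W = Rational(1, 3) (W = Pow(Add(Rational(1, 3), Add(Rational(-17, 3), Mul(Rational(1, 3), 25))), -1) = Pow(Add(Rational(1, 3), Add(Rational(-17, 3), Rational(25, 3))), -1) = Pow(Add(Rational(1, 3), Rational(8, 3)), -1) = Pow(3, -1) = Rational(1, 3) ≈ 0.33333)
Add(W, Mul(-1, Function('n')(Function('q')(2)))) = Add(Rational(1, 3), Mul(-1, Pow(Add(-64, -4), -1))) = Add(Rational(1, 3), Mul(-1, Pow(-68, -1))) = Add(Rational(1, 3), Mul(-1, Rational(-1, 68))) = Add(Rational(1, 3), Rational(1, 68)) = Rational(71, 204)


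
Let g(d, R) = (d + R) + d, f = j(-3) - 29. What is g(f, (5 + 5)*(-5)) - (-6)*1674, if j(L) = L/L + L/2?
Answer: 9935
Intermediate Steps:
j(L) = 1 + L/2 (j(L) = 1 + L*(½) = 1 + L/2)
f = -59/2 (f = (1 + (½)*(-3)) - 29 = (1 - 3/2) - 29 = -½ - 29 = -59/2 ≈ -29.500)
g(d, R) = R + 2*d (g(d, R) = (R + d) + d = R + 2*d)
g(f, (5 + 5)*(-5)) - (-6)*1674 = ((5 + 5)*(-5) + 2*(-59/2)) - (-6)*1674 = (10*(-5) - 59) - 1*(-10044) = (-50 - 59) + 10044 = -109 + 10044 = 9935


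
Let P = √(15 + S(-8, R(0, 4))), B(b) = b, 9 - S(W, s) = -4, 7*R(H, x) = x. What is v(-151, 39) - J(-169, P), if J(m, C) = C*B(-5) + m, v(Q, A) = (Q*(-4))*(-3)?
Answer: -1643 + 10*√7 ≈ -1616.5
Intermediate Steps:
R(H, x) = x/7
S(W, s) = 13 (S(W, s) = 9 - 1*(-4) = 9 + 4 = 13)
v(Q, A) = 12*Q (v(Q, A) = -4*Q*(-3) = 12*Q)
P = 2*√7 (P = √(15 + 13) = √28 = 2*√7 ≈ 5.2915)
J(m, C) = m - 5*C (J(m, C) = C*(-5) + m = -5*C + m = m - 5*C)
v(-151, 39) - J(-169, P) = 12*(-151) - (-169 - 10*√7) = -1812 - (-169 - 10*√7) = -1812 + (169 + 10*√7) = -1643 + 10*√7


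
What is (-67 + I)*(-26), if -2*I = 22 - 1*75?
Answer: 1053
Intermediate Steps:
I = 53/2 (I = -(22 - 1*75)/2 = -(22 - 75)/2 = -½*(-53) = 53/2 ≈ 26.500)
(-67 + I)*(-26) = (-67 + 53/2)*(-26) = -81/2*(-26) = 1053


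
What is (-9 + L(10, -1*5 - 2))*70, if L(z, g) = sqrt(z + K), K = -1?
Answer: -420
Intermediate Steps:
L(z, g) = sqrt(-1 + z) (L(z, g) = sqrt(z - 1) = sqrt(-1 + z))
(-9 + L(10, -1*5 - 2))*70 = (-9 + sqrt(-1 + 10))*70 = (-9 + sqrt(9))*70 = (-9 + 3)*70 = -6*70 = -420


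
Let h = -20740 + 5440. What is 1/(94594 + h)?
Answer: 1/79294 ≈ 1.2611e-5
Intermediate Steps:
h = -15300
1/(94594 + h) = 1/(94594 - 15300) = 1/79294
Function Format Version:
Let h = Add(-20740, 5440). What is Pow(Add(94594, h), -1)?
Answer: Rational(1, 79294) ≈ 1.2611e-5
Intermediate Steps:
h = -15300
Pow(Add(94594, h), -1) = Pow(Add(94594, -15300), -1) = Pow(79294, -1) = Rational(1, 79294)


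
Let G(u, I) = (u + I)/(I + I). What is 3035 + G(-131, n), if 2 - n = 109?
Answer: 324864/107 ≈ 3036.1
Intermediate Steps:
n = -107 (n = 2 - 1*109 = 2 - 109 = -107)
G(u, I) = (I + u)/(2*I) (G(u, I) = (I + u)/((2*I)) = (I + u)*(1/(2*I)) = (I + u)/(2*I))
3035 + G(-131, n) = 3035 + (½)*(-107 - 131)/(-107) = 3035 + (½)*(-1/107)*(-238) = 3035 + 119/107 = 324864/107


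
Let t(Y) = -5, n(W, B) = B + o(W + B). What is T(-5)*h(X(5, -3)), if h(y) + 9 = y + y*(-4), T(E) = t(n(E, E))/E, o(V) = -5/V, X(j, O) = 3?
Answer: -18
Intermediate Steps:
n(W, B) = B - 5/(B + W) (n(W, B) = B - 5/(W + B) = B - 5/(B + W))
T(E) = -5/E
h(y) = -9 - 3*y (h(y) = -9 + (y + y*(-4)) = -9 + (y - 4*y) = -9 - 3*y)
T(-5)*h(X(5, -3)) = (-5/(-5))*(-9 - 3*3) = (-5*(-⅕))*(-9 - 9) = 1*(-18) = -18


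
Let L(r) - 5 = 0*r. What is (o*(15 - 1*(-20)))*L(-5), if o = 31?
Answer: 5425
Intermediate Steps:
L(r) = 5 (L(r) = 5 + 0*r = 5 + 0 = 5)
(o*(15 - 1*(-20)))*L(-5) = (31*(15 - 1*(-20)))*5 = (31*(15 + 20))*5 = (31*35)*5 = 1085*5 = 5425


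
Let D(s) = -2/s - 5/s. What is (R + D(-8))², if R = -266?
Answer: 4498641/64 ≈ 70291.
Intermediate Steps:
D(s) = -7/s
(R + D(-8))² = (-266 - 7/(-8))² = (-266 - 7*(-⅛))² = (-266 + 7/8)² = (-2121/8)² = 4498641/64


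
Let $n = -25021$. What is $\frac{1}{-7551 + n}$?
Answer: $- \frac{1}{32572} \approx -3.0701 \cdot 10^{-5}$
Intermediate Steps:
$\frac{1}{-7551 + n} = \frac{1}{-7551 - 25021} = \frac{1}{-32572} = - \frac{1}{32572}$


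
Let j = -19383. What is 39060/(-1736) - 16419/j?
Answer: -21523/994 ≈ -21.653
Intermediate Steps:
39060/(-1736) - 16419/j = 39060/(-1736) - 16419/(-19383) = 39060*(-1/1736) - 16419*(-1/19383) = -45/2 + 421/497 = -21523/994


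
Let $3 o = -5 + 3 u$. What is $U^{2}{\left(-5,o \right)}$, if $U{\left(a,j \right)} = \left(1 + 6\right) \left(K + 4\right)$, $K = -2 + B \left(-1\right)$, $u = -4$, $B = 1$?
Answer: $49$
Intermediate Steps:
$K = -3$ ($K = -2 + 1 \left(-1\right) = -2 - 1 = -3$)
$o = - \frac{17}{3}$ ($o = \frac{-5 + 3 \left(-4\right)}{3} = \frac{-5 - 12}{3} = \frac{1}{3} \left(-17\right) = - \frac{17}{3} \approx -5.6667$)
$U{\left(a,j \right)} = 7$ ($U{\left(a,j \right)} = \left(1 + 6\right) \left(-3 + 4\right) = 7 \cdot 1 = 7$)
$U^{2}{\left(-5,o \right)} = 7^{2} = 49$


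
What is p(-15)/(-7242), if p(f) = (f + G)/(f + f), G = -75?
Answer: -1/2414 ≈ -0.00041425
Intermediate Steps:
p(f) = (-75 + f)/(2*f) (p(f) = (f - 75)/(f + f) = (-75 + f)/((2*f)) = (-75 + f)*(1/(2*f)) = (-75 + f)/(2*f))
p(-15)/(-7242) = ((½)*(-75 - 15)/(-15))/(-7242) = ((½)*(-1/15)*(-90))*(-1/7242) = 3*(-1/7242) = -1/2414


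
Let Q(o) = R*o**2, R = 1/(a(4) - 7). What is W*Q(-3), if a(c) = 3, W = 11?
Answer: -99/4 ≈ -24.750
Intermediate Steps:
R = -1/4 (R = 1/(3 - 7) = 1/(-4) = -1/4 ≈ -0.25000)
Q(o) = -o**2/4
W*Q(-3) = 11*(-1/4*(-3)**2) = 11*(-1/4*9) = 11*(-9/4) = -99/4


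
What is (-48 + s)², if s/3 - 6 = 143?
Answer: 159201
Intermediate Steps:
s = 447 (s = 18 + 3*143 = 18 + 429 = 447)
(-48 + s)² = (-48 + 447)² = 399² = 159201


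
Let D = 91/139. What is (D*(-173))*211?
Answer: -3321773/139 ≈ -23898.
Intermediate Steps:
D = 91/139 (D = 91*(1/139) = 91/139 ≈ 0.65468)
(D*(-173))*211 = ((91/139)*(-173))*211 = -15743/139*211 = -3321773/139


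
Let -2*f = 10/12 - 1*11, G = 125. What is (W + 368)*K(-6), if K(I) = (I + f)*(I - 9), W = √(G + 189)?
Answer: 5060 + 55*√314/4 ≈ 5303.6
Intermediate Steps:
f = 61/12 (f = -(10/12 - 1*11)/2 = -(10*(1/12) - 11)/2 = -(⅚ - 11)/2 = -½*(-61/6) = 61/12 ≈ 5.0833)
W = √314 (W = √(125 + 189) = √314 ≈ 17.720)
K(I) = (-9 + I)*(61/12 + I) (K(I) = (I + 61/12)*(I - 9) = (61/12 + I)*(-9 + I) = (-9 + I)*(61/12 + I))
(W + 368)*K(-6) = (√314 + 368)*(-183/4 + (-6)² - 47/12*(-6)) = (368 + √314)*(-183/4 + 36 + 47/2) = (368 + √314)*(55/4) = 5060 + 55*√314/4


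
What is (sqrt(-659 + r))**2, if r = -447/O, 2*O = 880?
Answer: -290407/440 ≈ -660.02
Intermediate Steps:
O = 440 (O = (1/2)*880 = 440)
r = -447/440 ≈ -1.0159
(sqrt(-659 + r))**2 = (sqrt(-659 - 447/440))**2 = (sqrt(-290407/440))**2 = (I*sqrt(31944770)/220)**2 = -290407/440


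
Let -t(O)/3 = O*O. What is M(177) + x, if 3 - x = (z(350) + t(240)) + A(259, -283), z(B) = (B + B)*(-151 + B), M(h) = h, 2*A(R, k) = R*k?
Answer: 140657/2 ≈ 70329.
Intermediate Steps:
A(R, k) = R*k/2 (A(R, k) = (R*k)/2 = R*k/2)
t(O) = -3*O² (t(O) = -3*O*O = -3*O²)
z(B) = 2*B*(-151 + B) (z(B) = (2*B)*(-151 + B) = 2*B*(-151 + B))
x = 140303/2 (x = 3 - ((2*350*(-151 + 350) - 3*240²) + (½)*259*(-283)) = 3 - ((2*350*199 - 3*57600) - 73297/2) = 3 - ((139300 - 172800) - 73297/2) = 3 - (-33500 - 73297/2) = 3 - 1*(-140297/2) = 3 + 140297/2 = 140303/2 ≈ 70152.)
M(177) + x = 177 + 140303/2 = 140657/2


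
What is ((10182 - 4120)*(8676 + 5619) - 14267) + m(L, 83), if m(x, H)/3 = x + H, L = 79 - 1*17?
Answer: 86642458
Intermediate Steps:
L = 62 (L = 79 - 17 = 62)
m(x, H) = 3*H + 3*x (m(x, H) = 3*(x + H) = 3*(H + x) = 3*H + 3*x)
((10182 - 4120)*(8676 + 5619) - 14267) + m(L, 83) = ((10182 - 4120)*(8676 + 5619) - 14267) + (3*83 + 3*62) = (6062*14295 - 14267) + (249 + 186) = (86656290 - 14267) + 435 = 86642023 + 435 = 86642458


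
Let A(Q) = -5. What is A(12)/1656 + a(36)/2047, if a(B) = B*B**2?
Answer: 3358787/147384 ≈ 22.789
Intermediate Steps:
a(B) = B**3
A(12)/1656 + a(36)/2047 = -5/1656 + 36**3/2047 = -5*1/1656 + 46656*(1/2047) = -5/1656 + 46656/2047 = 3358787/147384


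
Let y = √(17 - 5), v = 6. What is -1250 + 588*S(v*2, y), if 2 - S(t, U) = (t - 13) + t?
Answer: -6542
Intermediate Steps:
y = 2*√3 (y = √12 = 2*√3 ≈ 3.4641)
S(t, U) = 15 - 2*t (S(t, U) = 2 - ((t - 13) + t) = 2 - ((-13 + t) + t) = 2 - (-13 + 2*t) = 2 + (13 - 2*t) = 15 - 2*t)
-1250 + 588*S(v*2, y) = -1250 + 588*(15 - 12*2) = -1250 + 588*(15 - 2*12) = -1250 + 588*(15 - 24) = -1250 + 588*(-9) = -1250 - 5292 = -6542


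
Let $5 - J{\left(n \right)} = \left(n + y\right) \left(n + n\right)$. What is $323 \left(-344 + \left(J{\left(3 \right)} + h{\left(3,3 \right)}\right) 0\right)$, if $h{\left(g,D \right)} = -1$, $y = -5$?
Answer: $-111112$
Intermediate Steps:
$J{\left(n \right)} = 5 - 2 n \left(-5 + n\right)$ ($J{\left(n \right)} = 5 - \left(n - 5\right) \left(n + n\right) = 5 - \left(-5 + n\right) 2 n = 5 - 2 n \left(-5 + n\right)$)
$323 \left(-344 + \left(J{\left(3 \right)} + h{\left(3,3 \right)}\right) 0\right) = 323 \left(-344 + \left(\left(5 - 2 \cdot 3^{2} + 10 \cdot 3\right) - 1\right) 0\right) = 323 \left(-344 + \left(\left(5 - 18 + 30\right) - 1\right) 0\right) = 323 \left(-344 + \left(17 - 1\right) 0\right) = 323 \left(-344 + 16 \cdot 0\right) = 323 \left(-344 + 0\right) = 323 \left(-344\right) = -111112$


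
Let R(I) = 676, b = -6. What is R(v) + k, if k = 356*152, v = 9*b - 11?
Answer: 54788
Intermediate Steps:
v = -65 (v = 9*(-6) - 11 = -54 - 11 = -65)
k = 54112
R(v) + k = 676 + 54112 = 54788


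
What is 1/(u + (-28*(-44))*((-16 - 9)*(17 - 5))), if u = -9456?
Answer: -1/379056 ≈ -2.6381e-6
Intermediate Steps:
1/(u + (-28*(-44))*((-16 - 9)*(17 - 5))) = 1/(-9456 + (-28*(-44))*((-16 - 9)*(17 - 5))) = 1/(-9456 + 1232*(-25*12)) = 1/(-9456 + 1232*(-300)) = 1/(-9456 - 369600) = 1/(-379056) = -1/379056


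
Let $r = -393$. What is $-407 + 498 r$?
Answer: $-196121$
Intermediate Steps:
$-407 + 498 r = -407 + 498 \left(-393\right) = -407 - 195714 = -196121$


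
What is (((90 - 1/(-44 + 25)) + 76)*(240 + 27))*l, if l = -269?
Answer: -226601565/19 ≈ -1.1926e+7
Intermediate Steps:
(((90 - 1/(-44 + 25)) + 76)*(240 + 27))*l = (((90 - 1/(-44 + 25)) + 76)*(240 + 27))*(-269) = (((90 - 1/(-19)) + 76)*267)*(-269) = (((90 - 1*(-1/19)) + 76)*267)*(-269) = (((90 + 1/19) + 76)*267)*(-269) = ((1711/19 + 76)*267)*(-269) = ((3155/19)*267)*(-269) = (842385/19)*(-269) = -226601565/19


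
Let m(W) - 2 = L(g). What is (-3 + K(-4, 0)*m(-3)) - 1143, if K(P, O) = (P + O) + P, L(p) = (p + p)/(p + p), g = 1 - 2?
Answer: -1170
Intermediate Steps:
g = -1
L(p) = 1 (L(p) = (2*p)/((2*p)) = (2*p)*(1/(2*p)) = 1)
m(W) = 3 (m(W) = 2 + 1 = 3)
K(P, O) = O + 2*P (K(P, O) = (O + P) + P = O + 2*P)
(-3 + K(-4, 0)*m(-3)) - 1143 = (-3 + (0 + 2*(-4))*3) - 1143 = (-3 + (0 - 8)*3) - 1143 = (-3 - 8*3) - 1143 = (-3 - 24) - 1143 = -27 - 1143 = -1170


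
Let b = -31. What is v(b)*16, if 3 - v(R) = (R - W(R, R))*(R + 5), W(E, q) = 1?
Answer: -13264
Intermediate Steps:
v(R) = 3 - (-1 + R)*(5 + R) (v(R) = 3 - (R - 1*1)*(R + 5) = 3 - (R - 1)*(5 + R) = 3 - (-1 + R)*(5 + R))
v(b)*16 = (8 - 1*(-31)**2 - 4*(-31))*16 = (8 - 1*961 + 124)*16 = (8 - 961 + 124)*16 = -829*16 = -13264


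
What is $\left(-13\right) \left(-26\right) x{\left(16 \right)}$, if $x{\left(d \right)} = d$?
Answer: $5408$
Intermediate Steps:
$\left(-13\right) \left(-26\right) x{\left(16 \right)} = \left(-13\right) \left(-26\right) 16 = 338 \cdot 16 = 5408$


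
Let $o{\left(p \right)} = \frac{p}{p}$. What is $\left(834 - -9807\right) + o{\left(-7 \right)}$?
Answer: $10642$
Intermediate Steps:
$o{\left(p \right)} = 1$
$\left(834 - -9807\right) + o{\left(-7 \right)} = \left(834 - -9807\right) + 1 = \left(834 + 9807\right) + 1 = 10641 + 1 = 10642$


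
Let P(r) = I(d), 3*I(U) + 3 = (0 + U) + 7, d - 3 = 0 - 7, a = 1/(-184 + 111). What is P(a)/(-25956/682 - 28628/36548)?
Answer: 0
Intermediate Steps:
a = -1/73 (a = 1/(-73) = -1/73 ≈ -0.013699)
d = -4 (d = 3 + (0 - 7) = 3 - 7 = -4)
I(U) = 4/3 + U/3 (I(U) = -1 + ((0 + U) + 7)/3 = -1 + (U + 7)/3 = -1 + (7 + U)/3 = -1 + (7/3 + U/3) = 4/3 + U/3)
P(r) = 0 (P(r) = 4/3 + (⅓)*(-4) = 4/3 - 4/3 = 0)
P(a)/(-25956/682 - 28628/36548) = 0/(-25956/682 - 28628/36548) = 0/(-25956*1/682 - 28628*1/36548) = 0/(-12978/341 - 7157/9137) = 0/(-121020523/3115717) = 0*(-3115717/121020523) = 0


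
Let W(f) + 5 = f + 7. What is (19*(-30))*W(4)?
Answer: -3420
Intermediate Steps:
W(f) = 2 + f (W(f) = -5 + (f + 7) = -5 + (7 + f) = 2 + f)
(19*(-30))*W(4) = (19*(-30))*(2 + 4) = -570*6 = -3420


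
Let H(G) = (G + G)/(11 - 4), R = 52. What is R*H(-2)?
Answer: -208/7 ≈ -29.714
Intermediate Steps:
H(G) = 2*G/7 (H(G) = (2*G)/7 = (2*G)*(⅐) = 2*G/7)
R*H(-2) = 52*((2/7)*(-2)) = 52*(-4/7) = -208/7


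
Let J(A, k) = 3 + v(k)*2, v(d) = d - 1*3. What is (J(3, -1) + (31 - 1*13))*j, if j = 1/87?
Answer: 13/87 ≈ 0.14943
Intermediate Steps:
v(d) = -3 + d (v(d) = d - 3 = -3 + d)
J(A, k) = -3 + 2*k (J(A, k) = 3 + (-3 + k)*2 = 3 + (-6 + 2*k) = -3 + 2*k)
j = 1/87 ≈ 0.011494
(J(3, -1) + (31 - 1*13))*j = ((-3 + 2*(-1)) + (31 - 1*13))*(1/87) = ((-3 - 2) + (31 - 13))*(1/87) = (-5 + 18)*(1/87) = 13*(1/87) = 13/87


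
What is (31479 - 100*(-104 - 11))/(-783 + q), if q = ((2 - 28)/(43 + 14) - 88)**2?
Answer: 139638771/22877797 ≈ 6.1037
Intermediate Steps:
q = 25421764/3249 (q = (-26/57 - 88)**2 = (-5042/57)**2 = 25421764/3249 ≈ 7824.5)
(31479 - 100*(-104 - 11))/(-783 + q) = (31479 - 100*(-104 - 11))/(-783 + 25421764/3249) = (31479 - 100*(-115))/(22877797/3249) = (31479 + 11500)*(3249/22877797) = 42979*(3249/22877797) = 139638771/22877797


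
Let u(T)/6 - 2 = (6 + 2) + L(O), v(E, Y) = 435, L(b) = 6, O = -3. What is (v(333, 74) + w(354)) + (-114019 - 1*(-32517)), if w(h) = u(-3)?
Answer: -80971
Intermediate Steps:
u(T) = 96 (u(T) = 12 + 6*((6 + 2) + 6) = 12 + 6*(8 + 6) = 12 + 6*14 = 12 + 84 = 96)
w(h) = 96
(v(333, 74) + w(354)) + (-114019 - 1*(-32517)) = (435 + 96) + (-114019 - 1*(-32517)) = 531 + (-114019 + 32517) = 531 - 81502 = -80971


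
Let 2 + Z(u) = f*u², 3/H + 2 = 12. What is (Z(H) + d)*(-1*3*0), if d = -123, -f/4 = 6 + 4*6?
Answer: 0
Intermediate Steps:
H = 3/10 (H = 3/(-2 + 12) = 3/10 ≈ 0.30000)
f = -120 (f = -4*(6 + 4*6) = -4*(6 + 24) = -4*30 = -120)
Z(u) = -2 - 120*u²
(Z(H) + d)*(-1*3*0) = ((-2 - 120*(3/10)²) - 123)*(-1*3*0) = ((-2 - 120*9/100) - 123)*(-3*0) = ((-2 - 54/5) - 123)*0 = (-64/5 - 123)*0 = -679/5*0 = 0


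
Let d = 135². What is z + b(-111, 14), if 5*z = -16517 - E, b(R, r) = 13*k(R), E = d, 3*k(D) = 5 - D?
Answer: -96686/15 ≈ -6445.7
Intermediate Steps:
d = 18225
k(D) = 5/3 - D/3 (k(D) = (5 - D)/3 = 5/3 - D/3)
E = 18225
b(R, r) = 65/3 - 13*R/3 (b(R, r) = 13*(5/3 - R/3) = 65/3 - 13*R/3)
z = -34742/5 (z = (-16517 - 1*18225)/5 = (-16517 - 18225)/5 = (⅕)*(-34742) = -34742/5 ≈ -6948.4)
z + b(-111, 14) = -34742/5 + (65/3 - 13/3*(-111)) = -34742/5 + (65/3 + 481) = -34742/5 + 1508/3 = -96686/15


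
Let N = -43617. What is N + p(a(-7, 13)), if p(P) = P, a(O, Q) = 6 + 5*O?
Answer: -43646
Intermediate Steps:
N + p(a(-7, 13)) = -43617 + (6 + 5*(-7)) = -43617 + (6 - 35) = -43617 - 29 = -43646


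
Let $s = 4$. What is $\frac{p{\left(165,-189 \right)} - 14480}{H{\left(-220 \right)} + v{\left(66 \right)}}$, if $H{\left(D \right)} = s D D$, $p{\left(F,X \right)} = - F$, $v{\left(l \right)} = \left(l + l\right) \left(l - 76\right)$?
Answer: $- \frac{2929}{38456} \approx -0.076165$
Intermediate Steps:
$v{\left(l \right)} = 2 l \left(-76 + l\right)$
$H{\left(D \right)} = 4 D^{2}$ ($H{\left(D \right)} = 4 D D = 4 D^{2}$)
$\frac{p{\left(165,-189 \right)} - 14480}{H{\left(-220 \right)} + v{\left(66 \right)}} = \frac{\left(-1\right) 165 - 14480}{4 \left(-220\right)^{2} + 2 \cdot 66 \left(-76 + 66\right)} = \frac{-165 - 14480}{4 \cdot 48400 + 2 \cdot 66 \left(-10\right)} = - \frac{14645}{193600 - 1320} = - \frac{14645}{192280} = \left(-14645\right) \frac{1}{192280} = - \frac{2929}{38456}$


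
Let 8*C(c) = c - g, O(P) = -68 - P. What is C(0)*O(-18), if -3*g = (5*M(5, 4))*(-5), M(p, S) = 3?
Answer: 625/4 ≈ 156.25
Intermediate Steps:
g = 25 (g = -5*3*(-5)/3 = -5*(-5) = -⅓*(-75) = 25)
C(c) = -25/8 + c/8 (C(c) = (c - 1*25)/8 = (c - 25)/8 = (-25 + c)/8 = -25/8 + c/8)
C(0)*O(-18) = (-25/8 + (⅛)*0)*(-68 - 1*(-18)) = (-25/8 + 0)*(-68 + 18) = -25/8*(-50) = 625/4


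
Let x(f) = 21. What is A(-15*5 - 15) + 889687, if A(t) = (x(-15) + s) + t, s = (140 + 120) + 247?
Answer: 890125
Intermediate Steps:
s = 507 (s = 260 + 247 = 507)
A(t) = 528 + t (A(t) = (21 + 507) + t = 528 + t)
A(-15*5 - 15) + 889687 = (528 + (-15*5 - 15)) + 889687 = (528 + (-75 - 15)) + 889687 = (528 - 90) + 889687 = 438 + 889687 = 890125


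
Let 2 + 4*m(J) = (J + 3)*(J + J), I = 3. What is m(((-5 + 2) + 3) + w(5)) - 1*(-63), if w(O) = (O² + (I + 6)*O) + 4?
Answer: 5823/2 ≈ 2911.5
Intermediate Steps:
w(O) = 4 + O² + 9*O (w(O) = (O² + (3 + 6)*O) + 4 = (O² + 9*O) + 4 = 4 + O² + 9*O)
m(J) = -½ + J*(3 + J)/2 (m(J) = -½ + ((J + 3)*(J + J))/4 = -½ + ((3 + J)*(2*J))/4 = -½ + (2*J*(3 + J))/4 = -½ + J*(3 + J)/2)
m(((-5 + 2) + 3) + w(5)) - 1*(-63) = (-½ + (((-5 + 2) + 3) + (4 + 5² + 9*5))²/2 + 3*(((-5 + 2) + 3) + (4 + 5² + 9*5))/2) - 1*(-63) = (-½ + ((-3 + 3) + (4 + 25 + 45))²/2 + 3*((-3 + 3) + (4 + 25 + 45))/2) + 63 = (-½ + (0 + 74)²/2 + 3*(0 + 74)/2) + 63 = (-½ + (½)*74² + (3/2)*74) + 63 = (-½ + (½)*5476 + 111) + 63 = (-½ + 2738 + 111) + 63 = 5697/2 + 63 = 5823/2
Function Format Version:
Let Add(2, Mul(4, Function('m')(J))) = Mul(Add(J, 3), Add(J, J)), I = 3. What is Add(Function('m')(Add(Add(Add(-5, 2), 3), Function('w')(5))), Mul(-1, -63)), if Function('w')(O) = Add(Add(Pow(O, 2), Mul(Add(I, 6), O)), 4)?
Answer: Rational(5823, 2) ≈ 2911.5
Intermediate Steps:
Function('w')(O) = Add(4, Pow(O, 2), Mul(9, O)) (Function('w')(O) = Add(Add(Pow(O, 2), Mul(Add(3, 6), O)), 4) = Add(Add(Pow(O, 2), Mul(9, O)), 4) = Add(4, Pow(O, 2), Mul(9, O)))
Function('m')(J) = Add(Rational(-1, 2), Mul(Rational(1, 2), J, Add(3, J))) (Function('m')(J) = Add(Rational(-1, 2), Mul(Rational(1, 4), Mul(Add(J, 3), Add(J, J)))) = Add(Rational(-1, 2), Mul(Rational(1, 4), Mul(Add(3, J), Mul(2, J)))) = Add(Rational(-1, 2), Mul(Rational(1, 4), Mul(2, J, Add(3, J)))) = Add(Rational(-1, 2), Mul(Rational(1, 2), J, Add(3, J))))
Add(Function('m')(Add(Add(Add(-5, 2), 3), Function('w')(5))), Mul(-1, -63)) = Add(Add(Rational(-1, 2), Mul(Rational(1, 2), Pow(Add(Add(Add(-5, 2), 3), Add(4, Pow(5, 2), Mul(9, 5))), 2)), Mul(Rational(3, 2), Add(Add(Add(-5, 2), 3), Add(4, Pow(5, 2), Mul(9, 5))))), Mul(-1, -63)) = Add(Add(Rational(-1, 2), Mul(Rational(1, 2), Pow(Add(Add(-3, 3), Add(4, 25, 45)), 2)), Mul(Rational(3, 2), Add(Add(-3, 3), Add(4, 25, 45)))), 63) = Add(Add(Rational(-1, 2), Mul(Rational(1, 2), Pow(Add(0, 74), 2)), Mul(Rational(3, 2), Add(0, 74))), 63) = Add(Add(Rational(-1, 2), Mul(Rational(1, 2), Pow(74, 2)), Mul(Rational(3, 2), 74)), 63) = Add(Add(Rational(-1, 2), Mul(Rational(1, 2), 5476), 111), 63) = Add(Add(Rational(-1, 2), 2738, 111), 63) = Add(Rational(5697, 2), 63) = Rational(5823, 2)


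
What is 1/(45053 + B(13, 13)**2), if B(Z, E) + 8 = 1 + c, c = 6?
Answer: 1/45054 ≈ 2.2196e-5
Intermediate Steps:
B(Z, E) = -1 (B(Z, E) = -8 + (1 + 6) = -8 + 7 = -1)
1/(45053 + B(13, 13)**2) = 1/(45053 + (-1)**2) = 1/(45053 + 1) = 1/45054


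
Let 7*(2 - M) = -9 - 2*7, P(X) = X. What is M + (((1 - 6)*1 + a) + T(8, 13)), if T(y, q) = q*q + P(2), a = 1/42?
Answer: 7195/42 ≈ 171.31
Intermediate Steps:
a = 1/42 ≈ 0.023810
T(y, q) = 2 + q² (T(y, q) = q*q + 2 = q² + 2 = 2 + q²)
M = 37/7 (M = 2 - (-9 - 2*7)/7 = 2 - (-9 - 14)/7 = 2 - ⅐*(-23) = 2 + 23/7 = 37/7 ≈ 5.2857)
M + (((1 - 6)*1 + a) + T(8, 13)) = 37/7 + (((1 - 6)*1 + 1/42) + (2 + 13²)) = 37/7 + ((-5*1 + 1/42) + (2 + 169)) = 37/7 + ((-5 + 1/42) + 171) = 37/7 + (-209/42 + 171) = 37/7 + 6973/42 = 7195/42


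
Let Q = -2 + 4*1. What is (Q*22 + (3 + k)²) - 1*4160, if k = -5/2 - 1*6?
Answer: -16343/4 ≈ -4085.8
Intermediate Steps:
k = -17/2 (k = -5*½ - 6 = -5/2 - 6 = -17/2 ≈ -8.5000)
Q = 2 (Q = -2 + 4 = 2)
(Q*22 + (3 + k)²) - 1*4160 = (2*22 + (3 - 17/2)²) - 1*4160 = (44 + (-11/2)²) - 4160 = (44 + 121/4) - 4160 = 297/4 - 4160 = -16343/4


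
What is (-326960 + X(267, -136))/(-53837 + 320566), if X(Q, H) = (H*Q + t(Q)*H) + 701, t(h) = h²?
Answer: -10057875/266729 ≈ -37.708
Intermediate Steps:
X(Q, H) = 701 + H*Q + H*Q² (X(Q, H) = (H*Q + Q²*H) + 701 = (H*Q + H*Q²) + 701 = 701 + H*Q + H*Q²)
(-326960 + X(267, -136))/(-53837 + 320566) = (-326960 + (701 - 136*267 - 136*267²))/(-53837 + 320566) = (-326960 + (701 - 36312 - 136*71289))/266729 = (-326960 + (701 - 36312 - 9695304))*(1/266729) = (-326960 - 9730915)*(1/266729) = -10057875*1/266729 = -10057875/266729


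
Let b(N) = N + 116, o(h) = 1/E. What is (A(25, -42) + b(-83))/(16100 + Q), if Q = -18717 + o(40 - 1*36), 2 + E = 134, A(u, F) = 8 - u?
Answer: -2112/345443 ≈ -0.0061139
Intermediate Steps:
E = 132 (E = -2 + 134 = 132)
o(h) = 1/132
b(N) = 116 + N
Q = -2470643/132 (Q = -18717 + 1/132 = -2470643/132 ≈ -18717.)
(A(25, -42) + b(-83))/(16100 + Q) = ((8 - 1*25) + (116 - 83))/(16100 - 2470643/132) = ((8 - 25) + 33)/(-345443/132) = (-17 + 33)*(-132/345443) = 16*(-132/345443) = -2112/345443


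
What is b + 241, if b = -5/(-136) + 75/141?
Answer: 1544107/6392 ≈ 241.57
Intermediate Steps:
b = 3635/6392 (b = -5*(-1/136) + 75*(1/141) = 5/136 + 25/47 = 3635/6392 ≈ 0.56868)
b + 241 = 3635/6392 + 241 = 1544107/6392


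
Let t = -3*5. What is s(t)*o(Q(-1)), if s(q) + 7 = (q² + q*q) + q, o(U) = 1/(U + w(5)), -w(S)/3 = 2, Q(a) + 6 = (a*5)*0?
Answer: -107/3 ≈ -35.667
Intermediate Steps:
Q(a) = -6 (Q(a) = -6 + (a*5)*0 = -6 + (5*a)*0 = -6 + 0 = -6)
w(S) = -6 (w(S) = -3*2 = -6)
o(U) = 1/(-6 + U) (o(U) = 1/(U - 6) = 1/(-6 + U))
t = -15
s(q) = -7 + q + 2*q² (s(q) = -7 + ((q² + q*q) + q) = -7 + ((q² + q²) + q) = -7 + (2*q² + q) = -7 + (q + 2*q²) = -7 + q + 2*q²)
s(t)*o(Q(-1)) = (-7 - 15 + 2*(-15)²)/(-6 - 6) = (-7 - 15 + 2*225)/(-12) = (-7 - 15 + 450)*(-1/12) = 428*(-1/12) = -107/3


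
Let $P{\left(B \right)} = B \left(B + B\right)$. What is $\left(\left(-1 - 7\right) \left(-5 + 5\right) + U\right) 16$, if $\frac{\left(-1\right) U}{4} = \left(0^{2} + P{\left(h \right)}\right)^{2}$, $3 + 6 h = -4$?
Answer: $- \frac{38416}{81} \approx -474.27$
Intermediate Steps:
$h = - \frac{7}{6}$ ($h = - \frac{1}{2} + \frac{1}{6} \left(-4\right) = - \frac{1}{2} - \frac{2}{3} = - \frac{7}{6} \approx -1.1667$)
$P{\left(B \right)} = 2 B^{2}$ ($P{\left(B \right)} = B 2 B = 2 B^{2}$)
$U = - \frac{2401}{81}$ ($U = - 4 \left(0^{2} + 2 \left(- \frac{7}{6}\right)^{2}\right)^{2} = - 4 \left(0 + 2 \cdot \frac{49}{36}\right)^{2} = - 4 \left(0 + \frac{49}{18}\right)^{2} = - 4 \left(\frac{49}{18}\right)^{2} = \left(-4\right) \frac{2401}{324} = - \frac{2401}{81} \approx -29.642$)
$\left(\left(-1 - 7\right) \left(-5 + 5\right) + U\right) 16 = \left(\left(-1 - 7\right) \left(-5 + 5\right) - \frac{2401}{81}\right) 16 = \left(\left(-8\right) 0 - \frac{2401}{81}\right) 16 = \left(0 - \frac{2401}{81}\right) 16 = \left(- \frac{2401}{81}\right) 16 = - \frac{38416}{81}$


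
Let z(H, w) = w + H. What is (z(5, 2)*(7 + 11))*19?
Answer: 2394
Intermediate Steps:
z(H, w) = H + w
(z(5, 2)*(7 + 11))*19 = ((5 + 2)*(7 + 11))*19 = (7*18)*19 = 126*19 = 2394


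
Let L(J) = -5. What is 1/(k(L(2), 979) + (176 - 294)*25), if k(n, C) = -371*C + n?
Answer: -1/366164 ≈ -2.7310e-6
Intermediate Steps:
k(n, C) = n - 371*C
1/(k(L(2), 979) + (176 - 294)*25) = 1/((-5 - 371*979) + (176 - 294)*25) = 1/((-5 - 363209) - 118*25) = 1/(-363214 - 2950) = 1/(-366164) = -1/366164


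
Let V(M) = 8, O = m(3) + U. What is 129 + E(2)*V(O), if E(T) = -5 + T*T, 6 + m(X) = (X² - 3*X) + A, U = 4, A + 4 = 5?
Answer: 121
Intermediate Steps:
A = 1 (A = -4 + 5 = 1)
m(X) = -5 + X² - 3*X (m(X) = -6 + ((X² - 3*X) + 1) = -6 + (1 + X² - 3*X) = -5 + X² - 3*X)
E(T) = -5 + T²
O = -1 (O = (-5 + 3² - 3*3) + 4 = (-5 + 9 - 9) + 4 = -5 + 4 = -1)
129 + E(2)*V(O) = 129 + (-5 + 2²)*8 = 129 + (-5 + 4)*8 = 129 - 1*8 = 129 - 8 = 121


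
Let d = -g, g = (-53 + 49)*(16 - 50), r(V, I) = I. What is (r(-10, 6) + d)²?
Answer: 16900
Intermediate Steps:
g = 136 (g = -4*(-34) = 136)
d = -136 (d = -1*136 = -136)
(r(-10, 6) + d)² = (6 - 136)² = (-130)² = 16900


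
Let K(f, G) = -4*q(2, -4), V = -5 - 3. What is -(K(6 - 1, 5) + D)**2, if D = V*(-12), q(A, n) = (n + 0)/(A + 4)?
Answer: -87616/9 ≈ -9735.1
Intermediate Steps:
q(A, n) = n/(4 + A)
V = -8
D = 96 (D = -8*(-12) = 96)
K(f, G) = 8/3 (K(f, G) = -(-16)/(4 + 2) = -(-16)/6 = -4*(-2/3) = 8/3)
-(K(6 - 1, 5) + D)**2 = -(8/3 + 96)**2 = -(296/3)**2 = -1*87616/9 = -87616/9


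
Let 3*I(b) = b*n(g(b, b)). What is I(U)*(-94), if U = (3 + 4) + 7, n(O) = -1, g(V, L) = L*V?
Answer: 1316/3 ≈ 438.67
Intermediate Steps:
U = 14 (U = 7 + 7 = 14)
I(b) = -b/3 (I(b) = (b*(-1))/3 = (-b)/3 = -b/3)
I(U)*(-94) = -1/3*14*(-94) = -14/3*(-94) = 1316/3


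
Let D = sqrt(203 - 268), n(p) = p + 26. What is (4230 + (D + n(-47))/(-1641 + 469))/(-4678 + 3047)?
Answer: -4957581/1911532 + I*sqrt(65)/1911532 ≈ -2.5935 + 4.2177e-6*I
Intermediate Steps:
n(p) = 26 + p
D = I*sqrt(65) (D = sqrt(-65) = I*sqrt(65) ≈ 8.0623*I)
(4230 + (D + n(-47))/(-1641 + 469))/(-4678 + 3047) = (4230 + (I*sqrt(65) + (26 - 47))/(-1641 + 469))/(-4678 + 3047) = (4230 + (I*sqrt(65) - 21)/(-1172))/(-1631) = (4230 + (-21 + I*sqrt(65))*(-1/1172))*(-1/1631) = (4230 + (21/1172 - I*sqrt(65)/1172))*(-1/1631) = (4957581/1172 - I*sqrt(65)/1172)*(-1/1631) = -4957581/1911532 + I*sqrt(65)/1911532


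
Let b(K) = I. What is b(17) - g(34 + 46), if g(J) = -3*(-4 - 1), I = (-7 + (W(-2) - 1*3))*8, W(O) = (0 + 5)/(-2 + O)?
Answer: -105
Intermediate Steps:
W(O) = 5/(-2 + O)
I = -90 (I = (-7 + (5/(-2 - 2) - 1*3))*8 = (-7 + (5/(-4) - 3))*8 = (-7 + (5*(-1/4) - 3))*8 = (-7 + (-5/4 - 3))*8 = (-7 - 17/4)*8 = -45/4*8 = -90)
b(K) = -90
g(J) = 15 (g(J) = -3*(-5) = 15)
b(17) - g(34 + 46) = -90 - 1*15 = -90 - 15 = -105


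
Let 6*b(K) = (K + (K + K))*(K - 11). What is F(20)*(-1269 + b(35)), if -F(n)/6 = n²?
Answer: 2037600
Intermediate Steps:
b(K) = K*(-11 + K)/2 (b(K) = ((K + (K + K))*(K - 11))/6 = ((K + 2*K)*(-11 + K))/6 = ((3*K)*(-11 + K))/6 = (3*K*(-11 + K))/6 = K*(-11 + K)/2)
F(n) = -6*n²
F(20)*(-1269 + b(35)) = (-6*20²)*(-1269 + (½)*35*(-11 + 35)) = (-6*400)*(-1269 + (½)*35*24) = -2400*(-1269 + 420) = -2400*(-849) = 2037600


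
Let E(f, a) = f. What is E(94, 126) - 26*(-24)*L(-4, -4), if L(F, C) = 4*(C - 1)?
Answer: -12386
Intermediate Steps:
L(F, C) = -4 + 4*C (L(F, C) = 4*(-1 + C) = -4 + 4*C)
E(94, 126) - 26*(-24)*L(-4, -4) = 94 - 26*(-24)*(-4 + 4*(-4)) = 94 - (-624)*(-4 - 16) = 94 - (-624)*(-20) = 94 - 1*12480 = 94 - 12480 = -12386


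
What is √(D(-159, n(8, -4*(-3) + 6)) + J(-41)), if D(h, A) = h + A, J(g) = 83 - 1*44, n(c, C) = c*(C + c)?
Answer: 2*√22 ≈ 9.3808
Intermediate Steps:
J(g) = 39 (J(g) = 83 - 44 = 39)
D(h, A) = A + h
√(D(-159, n(8, -4*(-3) + 6)) + J(-41)) = √((8*((-4*(-3) + 6) + 8) - 159) + 39) = √((8*((12 + 6) + 8) - 159) + 39) = √((8*(18 + 8) - 159) + 39) = √((8*26 - 159) + 39) = √((208 - 159) + 39) = √(49 + 39) = √88 = 2*√22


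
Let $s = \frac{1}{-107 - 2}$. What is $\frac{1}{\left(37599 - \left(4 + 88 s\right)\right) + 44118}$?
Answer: $\frac{109}{8906805} \approx 1.2238 \cdot 10^{-5}$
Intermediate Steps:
$s = - \frac{1}{109}$ ($s = \frac{1}{-109} = - \frac{1}{109} \approx -0.0091743$)
$\frac{1}{\left(37599 - \left(4 + 88 s\right)\right) + 44118} = \frac{1}{\left(37599 - \frac{348}{109}\right) + 44118} = \frac{1}{\frac{4097943}{109} + 44118} = \frac{1}{\frac{8906805}{109}} = \frac{109}{8906805}$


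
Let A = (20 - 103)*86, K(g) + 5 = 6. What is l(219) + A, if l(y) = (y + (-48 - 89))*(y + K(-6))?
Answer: 10902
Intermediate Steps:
K(g) = 1 (K(g) = -5 + 6 = 1)
A = -7138 (A = -83*86 = -7138)
l(y) = (1 + y)*(-137 + y) (l(y) = (y + (-48 - 89))*(y + 1) = (y - 137)*(1 + y) = (-137 + y)*(1 + y) = (1 + y)*(-137 + y))
l(219) + A = (-137 + 219**2 - 136*219) - 7138 = (-137 + 47961 - 29784) - 7138 = 18040 - 7138 = 10902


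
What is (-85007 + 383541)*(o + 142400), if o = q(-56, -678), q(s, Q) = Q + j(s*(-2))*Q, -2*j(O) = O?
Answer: 53643574460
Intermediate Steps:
j(O) = -O/2
q(s, Q) = Q + Q*s (q(s, Q) = Q + (-s*(-2)/2)*Q = Q + (-(-1)*s)*Q = Q + s*Q = Q + Q*s)
o = 37290 (o = -678*(1 - 56) = -678*(-55) = 37290)
(-85007 + 383541)*(o + 142400) = (-85007 + 383541)*(37290 + 142400) = 298534*179690 = 53643574460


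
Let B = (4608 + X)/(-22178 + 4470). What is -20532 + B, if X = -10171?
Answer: -363575093/17708 ≈ -20532.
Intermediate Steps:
B = 5563/17708 (B = (4608 - 10171)/(-22178 + 4470) = -5563/(-17708) = -5563*(-1/17708) = 5563/17708 ≈ 0.31415)
-20532 + B = -20532 + 5563/17708 = -363575093/17708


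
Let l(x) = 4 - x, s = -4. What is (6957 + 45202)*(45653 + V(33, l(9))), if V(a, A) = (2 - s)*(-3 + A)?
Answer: 2378711195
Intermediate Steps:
V(a, A) = -18 + 6*A (V(a, A) = (2 - 1*(-4))*(-3 + A) = (2 + 4)*(-3 + A) = 6*(-3 + A) = -18 + 6*A)
(6957 + 45202)*(45653 + V(33, l(9))) = (6957 + 45202)*(45653 + (-18 + 6*(4 - 1*9))) = 52159*(45653 + (-18 + 6*(4 - 9))) = 52159*(45653 + (-18 + 6*(-5))) = 52159*(45653 + (-18 - 30)) = 52159*(45653 - 48) = 52159*45605 = 2378711195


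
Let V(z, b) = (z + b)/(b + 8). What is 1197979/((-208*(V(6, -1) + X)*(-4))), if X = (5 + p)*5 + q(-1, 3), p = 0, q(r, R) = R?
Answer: 8385853/167232 ≈ 50.145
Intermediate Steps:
V(z, b) = (b + z)/(8 + b)
X = 28 (X = (5 + 0)*5 + 3 = 5*5 + 3 = 25 + 3 = 28)
1197979/((-208*(V(6, -1) + X)*(-4))) = 1197979/((-208*((-1 + 6)/(8 - 1) + 28)*(-4))) = 1197979/((-208*(5/7 + 28)*(-4))) = 1197979/((-208*201/7*(-4))) = 1197979/((-41808/7*(-4))) = 1197979/(167232/7) = 1197979*(7/167232) = 8385853/167232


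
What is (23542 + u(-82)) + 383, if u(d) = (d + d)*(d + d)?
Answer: 50821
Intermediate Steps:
u(d) = 4*d**2 (u(d) = (2*d)*(2*d) = 4*d**2)
(23542 + u(-82)) + 383 = (23542 + 4*(-82)**2) + 383 = (23542 + 4*6724) + 383 = (23542 + 26896) + 383 = 50438 + 383 = 50821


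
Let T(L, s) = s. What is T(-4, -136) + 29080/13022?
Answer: -870956/6511 ≈ -133.77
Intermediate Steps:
T(-4, -136) + 29080/13022 = -136 + 29080/13022 = -136 + 29080*(1/13022) = -136 + 14540/6511 = -870956/6511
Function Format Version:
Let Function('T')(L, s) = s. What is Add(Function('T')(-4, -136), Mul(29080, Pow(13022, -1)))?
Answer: Rational(-870956, 6511) ≈ -133.77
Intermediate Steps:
Add(Function('T')(-4, -136), Mul(29080, Pow(13022, -1))) = Add(-136, Mul(29080, Pow(13022, -1))) = Add(-136, Mul(29080, Rational(1, 13022))) = Add(-136, Rational(14540, 6511)) = Rational(-870956, 6511)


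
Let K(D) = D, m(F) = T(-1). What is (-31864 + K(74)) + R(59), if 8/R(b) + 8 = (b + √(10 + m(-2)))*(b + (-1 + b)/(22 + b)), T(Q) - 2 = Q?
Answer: -116780062374130/3673484453 - 1567188*√11/40408328983 ≈ -31790.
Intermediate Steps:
T(Q) = 2 + Q
m(F) = 1 (m(F) = 2 - 1 = 1)
R(b) = 8/(-8 + (b + √11)*(b + (-1 + b)/(22 + b))) (R(b) = 8/(-8 + (b + √(10 + 1))*(b + (-1 + b)/(22 + b))) = 8/(-8 + (b + √11)*(b + (-1 + b)/(22 + b))))
(-31864 + K(74)) + R(59) = (-31864 + 74) + 8*(22 + 59)/(-176 + 59³ - √11 - 9*59 + 23*59² + √11*59² + 23*59*√11) = -31790 + 8*81/(-176 + 205379 - √11 - 531 + 23*3481 + √11*3481 + 1357*√11) = -31790 + 8*81/(-176 + 205379 - √11 - 531 + 80063 + 3481*√11 + 1357*√11) = -31790 + 8*81/(284735 + 4837*√11) = -31790 + 648/(284735 + 4837*√11)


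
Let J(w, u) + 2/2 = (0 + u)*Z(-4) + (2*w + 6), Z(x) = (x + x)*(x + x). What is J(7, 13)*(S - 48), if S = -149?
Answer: -167647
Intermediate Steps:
Z(x) = 4*x² (Z(x) = (2*x)*(2*x) = 4*x²)
J(w, u) = 5 + 2*w + 64*u (J(w, u) = -1 + ((0 + u)*(4*(-4)²) + (2*w + 6)) = -1 + (u*(4*16) + (6 + 2*w)) = -1 + (u*64 + (6 + 2*w)) = -1 + (64*u + (6 + 2*w)) = -1 + (6 + 2*w + 64*u) = 5 + 2*w + 64*u)
J(7, 13)*(S - 48) = (5 + 2*7 + 64*13)*(-149 - 48) = (5 + 14 + 832)*(-197) = 851*(-197) = -167647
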